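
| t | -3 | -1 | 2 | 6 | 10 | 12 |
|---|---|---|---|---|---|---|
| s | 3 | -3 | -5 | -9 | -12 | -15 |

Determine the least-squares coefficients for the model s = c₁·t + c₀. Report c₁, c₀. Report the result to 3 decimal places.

Entries of AᵀA: Σt·t = 294, Σt = 26, Σ1 = 6.
Moment sums: Σt·s = -370, Σs = -41.
Eliminating c₀: 6·(row 1) − 26·(row 2) gives 1088·c₁ = 6·(-370) − 26·(-41) = -1154, so c₁ = -577/544.
Then c₀ = ((-41) − 26·(-577/544))/6 = -1217/544.

c₁ = -1.061, c₀ = -2.237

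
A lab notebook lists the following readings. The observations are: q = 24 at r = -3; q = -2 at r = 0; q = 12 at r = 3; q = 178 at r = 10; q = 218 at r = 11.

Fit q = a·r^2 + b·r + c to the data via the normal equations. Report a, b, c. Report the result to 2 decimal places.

With design matrix M, MᵀM = [[24803, 2331, 239]; [2331, 239, 21]; [239, 21, 5]] and Mᵀq = [44502, 4142, 430]ᵀ.
Inverting the 3×3 Gram matrix, [a, b, c]ᵀ = [638774/320079, -221212/106693, -219332/320079]ᵀ.

a = 2.00, b = -2.07, c = -0.69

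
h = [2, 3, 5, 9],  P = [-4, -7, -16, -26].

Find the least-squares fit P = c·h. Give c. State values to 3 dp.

The normal equations are: 119·c = -343.
(Σh·h = 119, Σh·P = -343.)
Hence c = -343 / 119 ≈ -2.88235.

c = -2.882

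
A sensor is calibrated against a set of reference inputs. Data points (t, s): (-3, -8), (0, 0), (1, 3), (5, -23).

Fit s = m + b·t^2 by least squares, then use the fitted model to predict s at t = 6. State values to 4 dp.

Sums needed: Σ1 = 4, Σt^2 = 35, Σt^2·t^2 = 707.
And Σs = -28, Σt^2·s = -644.
MᵀM·[m, b]ᵀ = Mᵀs becomes [[4, 35]; [35, 707]]·[m, b]ᵀ = [-28, -644]ᵀ.
Eliminating b: 707·(row 1) − 35·(row 2) gives 1603·m = 707·(-28) − 35·(-644) = 2744, so m = 392/229.
Then b = ((-644) − 35·(392/229))/707 = -228/229.
At t = 6: ŝ = (392/229)·(1) + (-228/229)·(36) = -7816/229.

ŝ = -34.1310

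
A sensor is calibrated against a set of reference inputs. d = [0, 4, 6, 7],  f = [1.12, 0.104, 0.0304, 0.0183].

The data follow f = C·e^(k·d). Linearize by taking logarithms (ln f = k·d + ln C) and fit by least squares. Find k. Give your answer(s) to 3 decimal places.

k = -0.592

Linearized form: ln f = k·d + ln C. From the 4 transformed points,
Σd = 17.0000, Σ(d)² = 101.0000, Σln f = -9.6442, Σd·ln f = -58.0193.
Equations: 101.0000·k + 17.0000·ln C = -58.0193;  17.0000·k + 4·ln C = -9.6442.
Δ = 101.0000·4 − (17.0000)² = 115.0000; k = (-58.0193·4 − 17.0000·-9.6442)/115.0000 = -0.59240, ln C = (101.0000·-9.6442 − 17.0000·-58.0193)/115.0000 = 0.10664.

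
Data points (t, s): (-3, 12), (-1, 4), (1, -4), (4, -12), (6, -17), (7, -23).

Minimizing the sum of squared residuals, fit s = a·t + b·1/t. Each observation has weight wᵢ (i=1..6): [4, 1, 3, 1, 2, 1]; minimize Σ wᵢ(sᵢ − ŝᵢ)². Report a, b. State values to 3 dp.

a = -3.145, b = -1.354

The normal system XᵀWX·[a, b]ᵀ = XᵀWs is [[177, 12]; [12, 3593/784]]·[a, b]ᵀ = [-573, -923/21]ᵀ.
Δ = 177·(3593/784) − 12² = 523065/784.
a = ((-573)·(3593/784) − 12·(-923/21))/(523065/784) = -329057/104613; b = (177·(-923/21) − 12·(-573))/(523065/784) = -141680/104613.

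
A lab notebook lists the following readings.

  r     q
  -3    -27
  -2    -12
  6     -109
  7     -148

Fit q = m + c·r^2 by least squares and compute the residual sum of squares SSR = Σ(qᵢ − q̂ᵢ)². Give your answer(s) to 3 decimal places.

SSR = 0.070

With design matrix X, XᵀX = [[4, 98]; [98, 3794]] and Xᵀq = [-296, -11467]ᵀ.
det = 4·3794 − 98² = 5572.
m = ((-296)·3794 − 98·(-11467))/5572 = 53/398; c = (4·(-11467) − 98·(-296))/5572 = -4215/1393.
Residuals: 277/2786, -83/2786, -565/2786, 53/398; SSR = 97/1393.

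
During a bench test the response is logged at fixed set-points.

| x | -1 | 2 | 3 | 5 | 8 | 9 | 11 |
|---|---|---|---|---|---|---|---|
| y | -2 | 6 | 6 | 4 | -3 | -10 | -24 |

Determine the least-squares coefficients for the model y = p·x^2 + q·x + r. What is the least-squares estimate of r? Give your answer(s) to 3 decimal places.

r = 1.420

Entries of MᵀM: Σx^2·x^2 = 26021, Σx^2·x = 2731, Σx^2 = 305, Σx·x = 305, Σx = 37, Σ1 = 7.
For Mᵀy: Σx^2·y = -3730, Σx·y = -326, Σy = -23.
MᵀM·[p, q, r]ᵀ = Mᵀy becomes [[26021, 2731, 305]; [2731, 305, 37]; [305, 37, 7]]·[p, q, r]ᵀ = [-3730, -326, -23]ᵀ.
Inverting the 3×3 Gram matrix, [p, q, r]ᵀ = [-81409/164934, 47659/14994, 5575/3927]ᵀ.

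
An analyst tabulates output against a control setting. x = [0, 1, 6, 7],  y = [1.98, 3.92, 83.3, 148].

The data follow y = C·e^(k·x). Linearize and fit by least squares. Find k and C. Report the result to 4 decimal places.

k = 0.6146, C = 2.0464

Linearized form: ln y = k·x + ln C. From the 4 transformed points,
Σx = 14.0000, Σ(x)² = 86.0000, Σln y = 11.4688, Σx·ln y = 62.8813.
Equations: 86.0000·k + 14.0000·ln C = 62.8813;  14.0000·k + 4·ln C = 11.4688.
Slope k = (n·Σx·ln y − Σx·Σln y)/(n·Σ(x)² − (Σx)²) = (4·62.8813 − 14.0000·11.4688)/148.0000 = 0.61460; ln C = (Σln y − k·Σx)/n = 0.71610, so C = exp(0.71610) = 2.04644.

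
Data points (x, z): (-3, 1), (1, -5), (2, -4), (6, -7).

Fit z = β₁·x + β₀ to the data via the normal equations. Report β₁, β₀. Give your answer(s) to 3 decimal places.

β₁ = -0.866, β₀ = -2.451

Entries of AᵀA: Σx·x = 50, Σx = 6, Σ1 = 4.
And Σx·z = -58, Σz = -15.
Normal equations: [[50, 6]; [6, 4]]·[β₁, β₀]ᵀ = [-58, -15]ᵀ.
Determinant 50·4 − 6² = 164.
β₁ = ((-58)·4 − 6·(-15))/164 = -71/82; β₀ = (50·(-15) − 6·(-58))/164 = -201/82.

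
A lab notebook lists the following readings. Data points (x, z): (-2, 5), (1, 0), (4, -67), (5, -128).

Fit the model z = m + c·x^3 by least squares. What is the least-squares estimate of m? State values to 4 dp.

m = -1.2960

Compute the Gram sums: Σ1 = 4, Σx^3 = 182, Σx^3·x^3 = 19786.
And Σz = -190, Σx^3·z = -20328.
Normal equations: [[4, 182]; [182, 19786]]·[m, c]ᵀ = [-190, -20328]ᵀ.
Eliminating c: 19786·(row 1) − 182·(row 2) gives 46020·m = 19786·(-190) − 182·(-20328) = -59644, so m = -1147/885.
Then c = ((-20328) − 182·(-1147/885))/19786 = -11683/11505.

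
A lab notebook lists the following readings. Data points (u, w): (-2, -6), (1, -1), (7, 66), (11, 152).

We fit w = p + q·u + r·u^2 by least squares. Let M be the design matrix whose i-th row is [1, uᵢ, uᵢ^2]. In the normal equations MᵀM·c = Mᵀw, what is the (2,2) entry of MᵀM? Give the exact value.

175

Row 2 ↔ basis u, column 2 ↔ basis u, so (MᵀM)_{2,2} = Σᵢ (u)·(u) = (-2)·(-2) + (1)·(1) + (7)·(7) + (11)·(11) = 175.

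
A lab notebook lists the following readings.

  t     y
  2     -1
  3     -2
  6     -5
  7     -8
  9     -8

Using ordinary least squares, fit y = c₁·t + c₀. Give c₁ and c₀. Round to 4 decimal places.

Compute the Gram sums: Σt·t = 179, Σt = 27, Σ1 = 5.
Right-hand side: Σt·y = -166, Σy = -24.
AᵀA·[c₁, c₀]ᵀ = Aᵀy becomes [[179, 27]; [27, 5]]·[c₁, c₀]ᵀ = [-166, -24]ᵀ.
Determinant 179·5 − 27² = 166.
c₁ = ((-166)·5 − 27·(-24))/166 = -91/83; c₀ = (179·(-24) − 27·(-166))/166 = 93/83.

c₁ = -1.0964, c₀ = 1.1205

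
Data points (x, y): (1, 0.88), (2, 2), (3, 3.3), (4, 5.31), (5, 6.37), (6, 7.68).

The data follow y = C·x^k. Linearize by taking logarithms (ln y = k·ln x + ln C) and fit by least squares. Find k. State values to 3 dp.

With ln yᵢ as the transformed response and ln xᵢ as the regressor:
AᵀA = [[9.4099, 6.5793]; [6.5793, 6]], rhs = [10.7394, 7.3190]ᵀ  (here Σln x = 6.5793, Σ(ln x)² = 9.4099, Σln y = 7.3190, Σln x·ln y = 10.7394).
Slope k = (n·Σln x·ln y − Σln x·Σln y)/(n·Σ(ln x)² − (Σln x)²) = (6·10.7394 − 6.5793·7.3190)/13.1729 = 1.23607; ln C = (Σln y − k·Σln x)/n = -0.13556.

k = 1.236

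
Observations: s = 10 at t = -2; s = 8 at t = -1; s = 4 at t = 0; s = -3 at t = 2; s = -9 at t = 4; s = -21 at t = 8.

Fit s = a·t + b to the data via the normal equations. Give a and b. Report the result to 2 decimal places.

Compute the Gram sums: Σt·t = 89, Σt = 11, Σ1 = 6.
And Σt·s = -238, Σs = -11.
Normal equations: [[89, 11]; [11, 6]]·[a, b]ᵀ = [-238, -11]ᵀ.
Eliminating b: 6·(row 1) − 11·(row 2) gives 413·a = 6·(-238) − 11·(-11) = -1307, so a = -1307/413.
Then b = ((-11) − 11·(-1307/413))/6 = 1639/413.

a = -3.16, b = 3.97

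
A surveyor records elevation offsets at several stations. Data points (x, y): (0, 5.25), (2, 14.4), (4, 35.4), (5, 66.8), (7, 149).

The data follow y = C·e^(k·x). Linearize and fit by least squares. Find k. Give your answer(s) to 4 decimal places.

k = 0.4824

Let Y = ln y. Fitting Y = k·x + ln C by least squares:
Σx = 18.0000, Σ(x)² = 94.0000, Σln y = 17.0978, Σx·ln y = 75.6374.
Equations: 94.0000·k + 18.0000·ln C = 75.6374;  18.0000·k + 5·ln C = 17.0978.
Solving (det = 146.0000): k = 0.48237, ln C = 1.68302.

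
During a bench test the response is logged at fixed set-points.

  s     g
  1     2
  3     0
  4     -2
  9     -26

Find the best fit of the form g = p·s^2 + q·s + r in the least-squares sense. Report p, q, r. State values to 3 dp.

p = -0.428, q = 0.786, r = 1.613

Compute the Gram sums: Σs^2·s^2 = 6899, Σs^2·s = 821, Σs^2 = 107, Σs·s = 107, Σs = 17, Σ1 = 4.
Right-hand side: Σs^2·g = -2136, Σs·g = -240, Σg = -26.
Normal equations: [[6899, 821, 107]; [821, 107, 17]; [107, 17, 4]]·[p, q, r]ᵀ = [-2136, -240, -26]ᵀ.
Row-reducing yields p = -146/341, q = 268/341, r = 50/31.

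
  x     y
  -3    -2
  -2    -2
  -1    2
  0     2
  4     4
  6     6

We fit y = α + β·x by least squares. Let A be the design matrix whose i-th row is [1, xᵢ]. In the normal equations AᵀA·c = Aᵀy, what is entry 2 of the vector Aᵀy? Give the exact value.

60

Entry 2 ↔ basis x, so (Aᵀy)_{2} = Σᵢ (x)·yᵢ = (-3)·(-2) + (-2)·(-2) + (-1)·(2) + (0)·(2) + (4)·(4) + (6)·(6) = 60.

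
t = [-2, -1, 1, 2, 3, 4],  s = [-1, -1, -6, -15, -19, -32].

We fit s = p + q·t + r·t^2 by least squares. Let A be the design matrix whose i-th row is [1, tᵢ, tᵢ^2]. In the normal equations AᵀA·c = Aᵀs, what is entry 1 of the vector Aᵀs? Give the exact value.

-74

Entry 1 ↔ basis 1, so (Aᵀs)_{1} = Σᵢ sᵢ = (1)·(-1) + (1)·(-1) + (1)·(-6) + (1)·(-15) + (1)·(-19) + (1)·(-32) = -74.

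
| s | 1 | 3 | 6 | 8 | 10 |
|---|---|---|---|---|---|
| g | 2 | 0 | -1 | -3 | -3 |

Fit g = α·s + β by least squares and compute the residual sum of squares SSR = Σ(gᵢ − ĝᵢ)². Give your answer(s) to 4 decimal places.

Compute the Gram sums: Σs·s = 210, Σs = 28, Σ1 = 5.
Moment sums: Σs·g = -58, Σg = -5.
XᵀX·[α, β]ᵀ = Xᵀg becomes [[210, 28]; [28, 5]]·[α, β]ᵀ = [-58, -5]ᵀ.
Determinant 210·5 − 28² = 266.
α = ((-58)·5 − 28·(-5))/266 = -75/133; β = (210·(-5) − 28·(-58))/266 = 41/19.
Residuals: 54/133, -62/133, 30/133, -86/133, 64/133; SSR = 144/133.

SSR = 1.0827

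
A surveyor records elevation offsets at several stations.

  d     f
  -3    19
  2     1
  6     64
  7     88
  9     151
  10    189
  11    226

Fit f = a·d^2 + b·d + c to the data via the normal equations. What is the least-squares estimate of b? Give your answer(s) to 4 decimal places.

From the data, Σd^2·d^2 = 34996, Σd^2·d = 3600, Σd^2 = 400, Σd·d = 400, Σd = 42, Σ1 = 7.
Moment sums: Σd^2·f = 65268, Σd·f = 6680, Σf = 738.
So XᵀX·[a, b, c]ᵀ = Xᵀf: [[34996, 3600, 400]; [3600, 400, 42]; [400, 42, 7]]·[a, b, c]ᵀ = [65268, 6680, 738]ᵀ.
Inverting the 3×3 Gram matrix, [a, b, c]ᵀ = [9491/4727, -5027/4727, -13820/4727]ᵀ.

b = -1.0635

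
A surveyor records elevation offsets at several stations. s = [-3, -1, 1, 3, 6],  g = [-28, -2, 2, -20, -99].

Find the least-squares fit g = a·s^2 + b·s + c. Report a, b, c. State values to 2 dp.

From the data, Σs^2·s^2 = 1460, Σs^2·s = 216, Σs^2 = 56, Σs·s = 56, Σs = 6, Σ1 = 5.
Right-hand side: Σs^2·g = -3996, Σs·g = -566, Σg = -147.
So AᵀA·[a, b, c]ᵀ = Aᵀg: [[1460, 216, 56]; [216, 56, 6]; [56, 6, 5]]·[a, b, c]ᵀ = [-3996, -566, -147]ᵀ.
Solving the 3×3 system (Gaussian elimination) gives a = -5905/1927, b = 2621/1927, c = 6337/1927.

a = -3.06, b = 1.36, c = 3.29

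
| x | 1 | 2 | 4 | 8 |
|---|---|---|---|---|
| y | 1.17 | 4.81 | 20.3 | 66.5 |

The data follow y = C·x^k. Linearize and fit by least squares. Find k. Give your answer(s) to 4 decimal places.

Let Y = ln y. Fitting Y = k·ln x + ln C by least squares:
AᵀA = [[6.7263, 4.1589]; [4.1589, 4]], rhs = [13.9902, 8.9355]ᵀ  (here Σln x = 4.1589, Σ(ln x)² = 6.7263, Σln y = 8.9355, Σln x·ln y = 13.9902).
Solving (det = 9.6091): k = 1.95637, ln C = 0.19980.

k = 1.9564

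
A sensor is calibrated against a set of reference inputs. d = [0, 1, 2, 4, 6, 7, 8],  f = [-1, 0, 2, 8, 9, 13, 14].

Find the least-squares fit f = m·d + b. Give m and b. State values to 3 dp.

m = 1.948, b = -1.365

Forming XᵀX = [[170, 28]; [28, 7]] and Xᵀf = [293, 45]ᵀ gives XᵀX·[m, b]ᵀ = Xᵀf.
Δ = 170·7 − 28² = 406.
m = (293·7 − 28·45)/406 = 113/58; b = (170·45 − 28·293)/406 = -277/203.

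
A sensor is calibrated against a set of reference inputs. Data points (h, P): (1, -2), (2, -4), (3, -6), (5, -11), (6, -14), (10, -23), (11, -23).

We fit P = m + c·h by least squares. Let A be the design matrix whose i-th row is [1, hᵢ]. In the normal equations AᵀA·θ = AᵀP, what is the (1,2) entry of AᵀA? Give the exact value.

Row 1 ↔ basis 1, column 2 ↔ basis h, so (AᵀA)_{1,2} = Σᵢ h = (1)·(1) + (1)·(2) + (1)·(3) + (1)·(5) + (1)·(6) + (1)·(10) + (1)·(11) = 38.

38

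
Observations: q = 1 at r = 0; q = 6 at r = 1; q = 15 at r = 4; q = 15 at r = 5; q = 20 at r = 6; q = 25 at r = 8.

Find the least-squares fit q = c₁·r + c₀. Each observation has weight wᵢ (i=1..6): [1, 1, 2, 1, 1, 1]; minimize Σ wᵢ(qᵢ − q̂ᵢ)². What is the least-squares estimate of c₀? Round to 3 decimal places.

c₀ = 2.292

The normal equations are: 158·c₁ + 28·c₀ = 521;  28·c₁ + 7·c₀ = 97.
Δ = 158·7 − 28² = 322.
c₁ = (521·7 − 28·97)/322 = 133/46; c₀ = (158·97 − 28·521)/322 = 369/161.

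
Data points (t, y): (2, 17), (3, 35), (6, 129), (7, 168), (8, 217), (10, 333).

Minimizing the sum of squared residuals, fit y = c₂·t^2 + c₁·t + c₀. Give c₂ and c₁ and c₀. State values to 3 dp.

c₂ = 2.988, c₁ = 3.601, c₀ = -2.229

Compute the Gram sums: Σt^2·t^2 = 17890, Σt^2·t = 2106, Σt^2 = 262, Σt·t = 262, Σt = 36, Σ1 = 6.
For Xᵀy: Σt^2·y = 60447, Σt·y = 7155, Σy = 899.
So XᵀX·[c₂, c₁, c₀]ᵀ = Xᵀy: [[17890, 2106, 262]; [2106, 262, 36]; [262, 36, 6]]·[c₂, c₁, c₀]ᵀ = [60447, 7155, 899]ᵀ.
Inverting the 3×3 Gram matrix, [c₂, c₁, c₀]ᵀ = [10319/3454, 6219/1727, -350/157]ᵀ.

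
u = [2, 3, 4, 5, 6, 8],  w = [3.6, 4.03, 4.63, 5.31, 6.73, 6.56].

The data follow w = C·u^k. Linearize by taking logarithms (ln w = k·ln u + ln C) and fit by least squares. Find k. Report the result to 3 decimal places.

k = 0.494

Taking logs, ln w = k·ln u + ln C, so regress ln w on ln u.
Sums: Σln u = 8.6587, Σ(ln u)² = 13.7340, Σln w = 9.6644, Σln u·ln w = 14.5583.
Normal system: [[13.7340, 8.6587]; [8.6587, 6]]·[k, ln C]ᵀ = [14.5583, 9.6644]ᵀ.
Δ = 13.7340·6 − (8.6587)² = 7.4309; k = (14.5583·6 − 8.6587·9.6644)/7.4309 = 0.49369, ln C = (13.7340·9.6644 − 8.6587·14.5583)/7.4309 = 0.89828.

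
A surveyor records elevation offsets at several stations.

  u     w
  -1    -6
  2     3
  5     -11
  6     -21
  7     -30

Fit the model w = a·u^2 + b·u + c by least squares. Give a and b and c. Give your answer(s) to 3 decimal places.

a = -1.161, b = 3.805, c = -0.760

Normal-equation sums: Σu^2·u^2 = 4339, Σu^2·u = 691, Σu^2 = 115, Σu·u = 115, Σu = 19, Σ1 = 5.
Right-hand side: Σu^2·w = -2495, Σu·w = -379, Σw = -65.
So XᵀX·[a, b, c]ᵀ = Xᵀw: [[4339, 691, 115]; [691, 115, 19]; [115, 19, 5]]·[a, b, c]ᵀ = [-2495, -379, -65]ᵀ.
Row-reducing yields a = -5795/4992, b = 18995/4992, c = -79/104.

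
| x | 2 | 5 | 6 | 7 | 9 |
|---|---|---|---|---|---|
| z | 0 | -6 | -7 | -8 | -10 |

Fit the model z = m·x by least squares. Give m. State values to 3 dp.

m = -1.118

The normal system AᵀA·[m]ᵀ = Aᵀz is [[195]]·[m]ᵀ = [-218]ᵀ.
Hence m = -218 / 195 ≈ -1.11795.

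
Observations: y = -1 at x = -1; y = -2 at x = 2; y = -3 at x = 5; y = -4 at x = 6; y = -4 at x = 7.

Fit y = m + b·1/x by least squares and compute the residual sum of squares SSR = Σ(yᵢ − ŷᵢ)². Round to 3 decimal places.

SSR = 4.348

MᵀM·[m, b]ᵀ = Mᵀy reads: 5·m + (1/105)·b = -14;  (1/105)·m + (29507/22050)·b = -193/105.
Determinant 5·(29507/22050) − (1/105)² = 147533/22050.
m = ((-14)·(29507/22050) − (1/105)·(-193/105))/(147533/22050) = -412712/147533; b = (5·(-193/105) − (1/105)·(-14))/(147533/22050) = -199710/147533.
Residuals: 65469/147533, 217501/147533, 10055/147533, -144135/147533, -148890/147533; SSR = 641464/147533.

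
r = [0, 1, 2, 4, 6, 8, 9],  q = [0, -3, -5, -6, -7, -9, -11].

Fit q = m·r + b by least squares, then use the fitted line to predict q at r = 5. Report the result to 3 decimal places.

The normal equations are: 202·m + 30·b = -250;  30·m + 7·b = -41.
(Σr·r = 202, Σr = 30, Σ1 = 7, Σr·q = -250, Σq = -41.)
Determinant 202·7 − 30² = 514.
m = ((-250)·7 − 30·(-41))/514 = -260/257; b = (202·(-41) − 30·(-250))/514 = -391/257.
At r = 5: q̂ = (-260/257)·(5) + (-391/257)·(1) = -1691/257.

q̂ = -6.580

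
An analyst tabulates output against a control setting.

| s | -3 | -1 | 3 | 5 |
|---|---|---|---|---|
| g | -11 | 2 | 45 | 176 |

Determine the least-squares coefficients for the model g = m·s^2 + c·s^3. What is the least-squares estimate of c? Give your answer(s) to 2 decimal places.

c = 1.03

Normal-equation sums: Σs^2·s^2 = 788, Σs^2·s^3 = 3124, Σs^3·s^3 = 17084.
Moment sums: Σs^2·g = 4708, Σs^3·g = 23510.
Eliminating c: 17084·(row 1) − 3124·(row 2) gives 3702816·m = 17084·4708 − 3124·23510 = 6986232, so m = 97031/51428.
Then c = (23510 − 3124·(97031/51428))/17084 = 53029/51428.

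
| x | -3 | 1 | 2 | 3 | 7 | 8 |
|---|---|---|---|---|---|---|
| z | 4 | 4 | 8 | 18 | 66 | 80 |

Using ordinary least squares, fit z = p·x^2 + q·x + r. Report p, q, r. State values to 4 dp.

p = 0.9815, q = 2.1517, r = 1.2978

From the data, Σx^2·x^2 = 6676, Σx^2·x = 864, Σx^2 = 136, Σx·x = 136, Σx = 18, Σ1 = 6.
And Σx^2·z = 8588, Σx·z = 1164, Σz = 180.
Row-reducing yields p = 31917/32519, q = 69972/32519, r = 42202/32519.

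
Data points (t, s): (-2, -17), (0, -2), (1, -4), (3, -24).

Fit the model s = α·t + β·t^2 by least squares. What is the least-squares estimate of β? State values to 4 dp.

β = -3.2840

The normal system MᵀM·[α, β]ᵀ = Mᵀs is [[14, 20]; [20, 98]]·[α, β]ᵀ = [-42, -288]ᵀ.
det = 14·98 − 20² = 972.
α = ((-42)·98 − 20·(-288))/972 = 137/81; β = (14·(-288) − 20·(-42))/972 = -266/81.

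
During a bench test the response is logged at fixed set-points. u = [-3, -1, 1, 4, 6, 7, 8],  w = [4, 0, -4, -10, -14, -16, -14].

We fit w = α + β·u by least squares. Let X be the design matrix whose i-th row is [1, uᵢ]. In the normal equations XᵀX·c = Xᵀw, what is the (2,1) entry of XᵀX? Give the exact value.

22

Row 2 ↔ basis u, column 1 ↔ basis 1, so (XᵀX)_{2,1} = Σᵢ u = (-3)·(1) + (-1)·(1) + (1)·(1) + (4)·(1) + (6)·(1) + (7)·(1) + (8)·(1) = 22.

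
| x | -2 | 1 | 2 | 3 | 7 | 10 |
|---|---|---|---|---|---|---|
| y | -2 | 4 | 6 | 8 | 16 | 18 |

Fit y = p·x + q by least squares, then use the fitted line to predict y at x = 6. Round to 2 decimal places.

ŷ = 12.64

AᵀA·[p, q]ᵀ = Aᵀy reads: 167·p + 21·q = 336;  21·p + 6·q = 50.
(Σx·x = 167, Σx = 21, Σ1 = 6, Σx·y = 336, Σy = 50.)
Eliminating q: 6·(row 1) − 21·(row 2) gives 561·p = 6·336 − 21·50 = 966, so p = 322/187.
Then q = (50 − 21·(322/187))/6 = 1294/561.
At x = 6: ŷ = (322/187)·(6) + (1294/561)·(1) = 7090/561.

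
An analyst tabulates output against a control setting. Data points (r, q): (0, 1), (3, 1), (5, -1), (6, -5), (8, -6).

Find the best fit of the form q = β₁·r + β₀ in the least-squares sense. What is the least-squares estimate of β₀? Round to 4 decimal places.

Sums needed: Σr·r = 134, Σr = 22, Σ1 = 5.
For Aᵀq: Σr·q = -80, Σq = -10.
So AᵀA·[β₁, β₀]ᵀ = Aᵀq: [[134, 22]; [22, 5]]·[β₁, β₀]ᵀ = [-80, -10]ᵀ.
Eliminating β₀: 5·(row 1) − 22·(row 2) gives 186·β₁ = 5·(-80) − 22·(-10) = -180, so β₁ = -30/31.
Then β₀ = ((-10) − 22·(-30/31))/5 = 70/31.

β₀ = 2.2581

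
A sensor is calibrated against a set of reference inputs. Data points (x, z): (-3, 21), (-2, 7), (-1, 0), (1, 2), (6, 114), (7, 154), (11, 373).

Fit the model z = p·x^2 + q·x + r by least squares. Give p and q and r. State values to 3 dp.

AᵀA·[p, q, r]ᵀ = Aᵀz reads: 18437·p + 1855·q + 221·r = 57002;  1855·p + 221·q + 19·r = 5790;  221·p + 19·q + 7·r = 671.
(Σx^2·x^2 = 18437, Σx^2·x = 1855, Σx^2 = 221, Σx·x = 221, Σx = 19, Σ1 = 7, Σx^2·z = 57002, Σx·z = 5790, Σz = 671.)
Row-reducing yields p = 1902629/640884, q = 917285/640884, r = -93765/53407.

p = 2.969, q = 1.431, r = -1.756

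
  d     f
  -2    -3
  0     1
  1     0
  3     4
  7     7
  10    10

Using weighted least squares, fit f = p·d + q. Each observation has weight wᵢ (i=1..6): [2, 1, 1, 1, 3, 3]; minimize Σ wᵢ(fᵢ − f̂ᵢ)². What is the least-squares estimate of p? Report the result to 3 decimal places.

AᵀWA·[p, q]ᵀ = AᵀWf reads: 465·p + 51·q = 471;  51·p + 11·q = 50.
(Σwᵢ·d·d = 465, Σwᵢ·d = 51, Σwᵢ·1 = 11, Σwᵢ·d·f = 471, Σwᵢ·f = 50.)
det = 465·11 − 51² = 2514.
p = (471·11 − 51·50)/2514 = 877/838; q = (465·50 − 51·471)/2514 = -257/838.

p = 1.047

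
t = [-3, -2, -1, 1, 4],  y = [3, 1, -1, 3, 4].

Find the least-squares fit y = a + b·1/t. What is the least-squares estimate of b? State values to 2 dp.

b = 1.98

The normal equations are: 5·a + (-7/12)·b = 10;  (-7/12)·a + (349/144)·b = 7/2.
(Σ1 = 5, Σ1/t = -7/12, Σ1/t·1/t = 349/144, Σy = 10, Σ1/t·y = 7/2.)
det = 5·(349/144) − (-7/12)² = 106/9.
a = (10·(349/144) − (-7/12)·(7/2))/(106/9) = 473/212; b = (5·(7/2) − (-7/12)·10)/(106/9) = 105/53.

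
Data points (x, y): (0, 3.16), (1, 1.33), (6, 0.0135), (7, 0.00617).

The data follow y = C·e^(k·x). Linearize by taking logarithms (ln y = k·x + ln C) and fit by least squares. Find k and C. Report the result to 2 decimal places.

Linearized form: ln y = k·x + ln C. From the 4 transformed points,
Over the data: Σx = 14.0000, Σ(x)² = 86.0000, Σln y = -7.9574, Σx·ln y = -61.1616.
Normal system: [[86.0000, 14.0000]; [14.0000, 4]]·[k, ln C]ᵀ = [-61.1616, -7.9574]ᵀ.
Solving (det = 148.0000): k = -0.90029, ln C = 1.16168, so C = exp(1.16168) = 3.19530.

k = -0.90, C = 3.20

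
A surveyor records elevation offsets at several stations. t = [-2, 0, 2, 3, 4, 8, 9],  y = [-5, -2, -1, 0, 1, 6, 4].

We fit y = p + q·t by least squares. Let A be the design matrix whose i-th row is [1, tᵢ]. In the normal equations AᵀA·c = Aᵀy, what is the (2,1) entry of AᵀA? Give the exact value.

24

Row 2 ↔ basis t, column 1 ↔ basis 1, so (AᵀA)_{2,1} = Σᵢ t = (-2)·(1) + (0)·(1) + (2)·(1) + (3)·(1) + (4)·(1) + (8)·(1) + (9)·(1) = 24.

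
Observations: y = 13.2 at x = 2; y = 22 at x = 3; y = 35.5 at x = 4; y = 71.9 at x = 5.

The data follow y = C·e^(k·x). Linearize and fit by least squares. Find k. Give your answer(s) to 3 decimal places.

Let Y = ln y. Fitting Y = k·x + ln C by least squares:
Σx = 14.0000, Σ(x)² = 54.0000, Σln y = 13.5161, Σx·ln y = 50.0881.
Equations: 54.0000·k + 14.0000·ln C = 50.0881;  14.0000·k + 4·ln C = 13.5161.
Solving (det = 20.0000): k = 0.55637, ln C = 1.43173.

k = 0.556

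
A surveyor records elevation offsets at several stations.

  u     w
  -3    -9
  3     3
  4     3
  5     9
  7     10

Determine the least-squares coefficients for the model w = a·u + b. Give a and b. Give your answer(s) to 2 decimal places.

MᵀM·[a, b]ᵀ = Mᵀw reads: 108·a + 16·b = 163;  16·a + 5·b = 16.
(Σu·u = 108, Σu = 16, Σ1 = 5, Σu·w = 163, Σw = 16.)
Determinant 108·5 − 16² = 284.
a = (163·5 − 16·16)/284 = 559/284; b = (108·16 − 16·163)/284 = -220/71.

a = 1.97, b = -3.10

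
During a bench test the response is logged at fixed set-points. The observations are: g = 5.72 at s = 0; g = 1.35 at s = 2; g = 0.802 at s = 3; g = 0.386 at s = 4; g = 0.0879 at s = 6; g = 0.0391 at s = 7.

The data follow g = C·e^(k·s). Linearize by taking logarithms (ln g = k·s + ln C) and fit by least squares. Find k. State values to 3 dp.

k = -0.706

Taking logs, ln g = k·s + ln C, so regress ln g on s.
Σs = 22.0000, Σ(s)² = 114.0000, Σln g = -4.8017, Σs·ln g = -41.1502.
Equations: 114.0000·k + 22.0000·ln C = -41.1502;  22.0000·k + 6·ln C = -4.8017.
Slope k = (n·Σs·ln g − Σs·Σln g)/(n·Σ(s)² − (Σs)²) = (6·-41.1502 − 22.0000·-4.8017)/200.0000 = -0.70632; ln C = (Σln g − k·Σs)/n = 1.78956.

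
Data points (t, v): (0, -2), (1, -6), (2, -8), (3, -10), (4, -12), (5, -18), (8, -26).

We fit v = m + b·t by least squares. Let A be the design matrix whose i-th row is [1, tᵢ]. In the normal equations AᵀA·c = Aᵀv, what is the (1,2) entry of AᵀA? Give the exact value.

23

Row 1 ↔ basis 1, column 2 ↔ basis t, so (AᵀA)_{1,2} = Σᵢ t = (1)·(0) + (1)·(1) + (1)·(2) + (1)·(3) + (1)·(4) + (1)·(5) + (1)·(8) = 23.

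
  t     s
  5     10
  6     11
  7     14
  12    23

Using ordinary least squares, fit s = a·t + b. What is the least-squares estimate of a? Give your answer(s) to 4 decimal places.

XᵀX·[a, b]ᵀ = Xᵀs reads: 254·a + 30·b = 490;  30·a + 4·b = 58.
Determinant 254·4 − 30² = 116.
a = (490·4 − 30·58)/116 = 55/29; b = (254·58 − 30·490)/116 = 8/29.

a = 1.8966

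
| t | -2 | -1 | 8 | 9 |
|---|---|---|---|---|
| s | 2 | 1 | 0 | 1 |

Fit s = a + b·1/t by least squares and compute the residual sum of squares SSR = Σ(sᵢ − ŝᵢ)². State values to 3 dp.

Entries of AᵀA: Σ1 = 4, Σ1/t = -91/72, Σ1/t·1/t = 6625/5184.
And Σs = 4, Σ1/t·s = -17/9.
Normal equations: [[4, -91/72]; [-91/72, 6625/5184]]·[a, b]ᵀ = [4, -17/9]ᵀ.
Eliminating b: (6625/5184)·(row 1) − (-91/72)·(row 2) gives (6073/1728)·a = (6625/5184)·4 − (-91/72)·(-17/9) = 1177/432, so a = 4708/6073.
Then b = ((-17/9) − (-91/72)·(4708/6073))/(6625/5184) = -4320/6073.
Residuals: 5278/6073, -2955/6073, -4168/6073, 1845/6073; SSR = 9446/6073.

SSR = 1.555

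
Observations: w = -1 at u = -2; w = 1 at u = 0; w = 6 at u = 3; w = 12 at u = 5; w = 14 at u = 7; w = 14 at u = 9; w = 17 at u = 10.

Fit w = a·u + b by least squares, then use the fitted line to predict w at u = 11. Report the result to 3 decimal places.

The normal system XᵀX·[a, b]ᵀ = Xᵀw is [[268, 32]; [32, 7]]·[a, b]ᵀ = [474, 63]ᵀ.
Eliminating b: 7·(row 1) − 32·(row 2) gives 852·a = 7·474 − 32·63 = 1302, so a = 217/142.
Then b = (63 − 32·(217/142))/7 = 143/71.
At u = 11: ŵ = (217/142)·(11) + (143/71)·(1) = 2673/142.

ŵ = 18.824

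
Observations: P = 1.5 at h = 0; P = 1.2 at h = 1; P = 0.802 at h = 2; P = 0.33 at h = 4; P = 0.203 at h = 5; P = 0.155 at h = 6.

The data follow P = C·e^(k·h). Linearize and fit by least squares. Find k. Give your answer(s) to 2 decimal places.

k = -0.40

With ln Pᵢ as the transformed response and hᵢ as the regressor:
Sums: Σh = 18.0000, Σ(h)² = 82.0000, Σln P = -4.2004, Σh·ln P = -23.8523.
Normal system: [[82.0000, 18.0000]; [18.0000, 6]]·[k, ln C]ᵀ = [-23.8523, -4.2004]ᵀ.
Slope k = (n·Σh·ln P − Σh·Σln P)/(n·Σ(h)² − (Σh)²) = (6·-23.8523 − 18.0000·-4.2004)/168.0000 = -0.40183; ln C = (Σln P − k·Σh)/n = 0.50541.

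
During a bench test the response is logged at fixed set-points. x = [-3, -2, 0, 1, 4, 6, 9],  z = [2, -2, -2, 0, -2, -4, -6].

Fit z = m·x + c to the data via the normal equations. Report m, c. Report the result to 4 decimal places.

m = -0.5050, c = -0.9179

MᵀM·[m, c]ᵀ = Mᵀz reads: 147·m + 15·c = -88;  15·m + 7·c = -14.
(Σx·x = 147, Σx = 15, Σ1 = 7, Σx·z = -88, Σz = -14.)
Determinant 147·7 − 15² = 804.
m = ((-88)·7 − 15·(-14))/804 = -203/402; c = (147·(-14) − 15·(-88))/804 = -123/134.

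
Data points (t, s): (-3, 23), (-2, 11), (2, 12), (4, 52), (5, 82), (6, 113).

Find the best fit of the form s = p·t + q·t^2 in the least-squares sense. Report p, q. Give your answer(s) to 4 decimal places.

Sums needed: Σt·t = 94, Σt·t^2 = 378, Σt^2·t^2 = 2290.
Right-hand side: Σt·s = 1229, Σt^2·s = 7249.
So AᵀA·[p, q]ᵀ = Aᵀs: [[94, 378]; [378, 2290]]·[p, q]ᵀ = [1229, 7249]ᵀ.
Eliminating q: 2290·(row 1) − 378·(row 2) gives 72376·p = 2290·1229 − 378·7249 = 74288, so p = 9286/9047.
Then q = (7249 − 378·(9286/9047))/2290 = 54211/18094.

p = 1.0264, q = 2.9961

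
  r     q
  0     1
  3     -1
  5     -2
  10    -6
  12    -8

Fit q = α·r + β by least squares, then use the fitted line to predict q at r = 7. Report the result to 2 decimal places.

Sums needed: Σr·r = 278, Σr = 30, Σ1 = 5.
For Aᵀq: Σr·q = -169, Σq = -16.
AᵀA·[α, β]ᵀ = Aᵀq becomes [[278, 30]; [30, 5]]·[α, β]ᵀ = [-169, -16]ᵀ.
Eliminating β: 5·(row 1) − 30·(row 2) gives 490·α = 5·(-169) − 30·(-16) = -365, so α = -73/98.
Then β = ((-16) − 30·(-73/98))/5 = 311/245.
At r = 7: q̂ = (-73/98)·(7) + (311/245)·(1) = -1933/490.

q̂ = -3.94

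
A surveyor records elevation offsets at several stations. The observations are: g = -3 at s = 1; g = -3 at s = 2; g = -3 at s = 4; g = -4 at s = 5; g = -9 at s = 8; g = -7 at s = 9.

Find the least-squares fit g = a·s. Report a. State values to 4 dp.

From the data, Σs·s = 191.
And Σs·g = -176.
So XᵀX·[a]ᵀ = Xᵀg: [[191]]·[a]ᵀ = [-176]ᵀ.
a = (-176)/191 = -0.921466.

a = -0.9215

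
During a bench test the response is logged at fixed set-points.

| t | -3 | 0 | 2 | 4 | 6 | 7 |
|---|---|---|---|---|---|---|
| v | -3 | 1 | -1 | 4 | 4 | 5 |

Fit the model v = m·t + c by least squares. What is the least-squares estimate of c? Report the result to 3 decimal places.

c = -0.402

From the data, Σt·t = 114, Σt = 16, Σ1 = 6.
And Σt·v = 82, Σv = 10.
Normal equations: [[114, 16]; [16, 6]]·[m, c]ᵀ = [82, 10]ᵀ.
det = 114·6 − 16² = 428.
m = (82·6 − 16·10)/428 = 83/107; c = (114·10 − 16·82)/428 = -43/107.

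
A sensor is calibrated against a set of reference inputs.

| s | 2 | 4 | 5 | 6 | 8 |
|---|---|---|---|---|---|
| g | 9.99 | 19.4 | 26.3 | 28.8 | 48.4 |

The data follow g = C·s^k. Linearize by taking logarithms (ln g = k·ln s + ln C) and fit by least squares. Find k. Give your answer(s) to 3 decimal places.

k = 1.097

Linearized form: ln g = k·ln s + ln C. From the 5 transformed points,
Sums: Σln s = 7.5601, Σ(ln s)² = 12.5270, Σln g = 15.7763, Σln s·ln g = 25.0564.
Normal system: [[12.5270, 7.5601]; [7.5601, 5]]·[k, ln C]ᵀ = [25.0564, 15.7763]ᵀ.
Solving (det = 5.4804): k = 1.09701, ln C = 1.49656.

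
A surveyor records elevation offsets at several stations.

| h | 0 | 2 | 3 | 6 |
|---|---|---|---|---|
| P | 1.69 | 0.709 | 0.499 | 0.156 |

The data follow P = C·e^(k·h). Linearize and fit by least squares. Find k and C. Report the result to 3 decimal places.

With ln Pᵢ as the transformed response and hᵢ as the regressor:
Σh = 11.0000, Σ(h)² = 49.0000, Σln P = -2.3722, Σh·ln P = -13.9206.
Equations: 49.0000·k + 11.0000·ln C = -13.9206;  11.0000·k + 4·ln C = -2.3722.
Solving (det = 75.0000): k = -0.39451, ln C = 0.49184, so C = exp(0.49184) = 1.63533.

k = -0.395, C = 1.635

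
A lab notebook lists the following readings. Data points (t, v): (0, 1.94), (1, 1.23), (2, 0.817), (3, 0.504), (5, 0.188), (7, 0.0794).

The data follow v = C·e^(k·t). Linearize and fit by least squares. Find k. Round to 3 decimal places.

k = -0.461

Linearized form: ln v = k·t + ln C. From the 6 transformed points,
Σt = 18.0000, Σ(t)² = 88.0000, Σln v = -4.2222, Σt·ln v = -28.3421.
Normal system: [[88.0000, 18.0000]; [18.0000, 6]]·[k, ln C]ᵀ = [-28.3421, -4.2222]ᵀ.
Solving (det = 204.0000): k = -0.46105, ln C = 0.67945.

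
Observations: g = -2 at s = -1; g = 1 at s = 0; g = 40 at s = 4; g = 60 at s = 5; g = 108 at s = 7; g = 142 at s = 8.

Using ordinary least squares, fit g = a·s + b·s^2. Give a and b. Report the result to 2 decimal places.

Entries of XᵀX: Σs·s = 155, Σs·s^2 = 1043, Σs^2·s^2 = 7379.
Right-hand side: Σs·g = 2354, Σs^2·g = 16518.
det = 155·7379 − 1043² = 55896.
a = (2354·7379 − 1043·16518)/55896 = 35473/13974; b = (155·16518 − 1043·2354)/55896 = 26267/13974.

a = 2.54, b = 1.88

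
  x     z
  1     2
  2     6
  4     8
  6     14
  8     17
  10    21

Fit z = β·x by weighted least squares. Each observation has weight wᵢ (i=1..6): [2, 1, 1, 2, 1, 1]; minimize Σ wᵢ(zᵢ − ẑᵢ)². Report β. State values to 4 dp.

β = 2.1783

The normal system MᵀWM·[β]ᵀ = MᵀWz is [[258]]·[β]ᵀ = [562]ᵀ.
β = 562/258 = 2.17829.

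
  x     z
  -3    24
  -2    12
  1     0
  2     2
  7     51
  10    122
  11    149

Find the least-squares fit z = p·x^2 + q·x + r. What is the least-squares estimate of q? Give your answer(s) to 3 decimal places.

q = -3.087

Normal-equation sums: Σx^2·x^2 = 27156, Σx^2·x = 2648, Σx^2 = 288, Σx·x = 288, Σx = 26, Σ1 = 7.
For Aᵀz: Σx^2·z = 33000, Σx·z = 3124, Σz = 360.
Row-reducing yields p = 289468/192143, q = -593073/192143, r = 174942/192143.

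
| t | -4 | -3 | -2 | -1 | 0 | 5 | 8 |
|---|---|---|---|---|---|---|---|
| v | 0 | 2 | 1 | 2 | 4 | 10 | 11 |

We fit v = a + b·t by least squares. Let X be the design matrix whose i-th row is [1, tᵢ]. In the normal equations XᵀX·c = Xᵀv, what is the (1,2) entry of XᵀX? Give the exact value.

3

Row 1 ↔ basis 1, column 2 ↔ basis t, so (XᵀX)_{1,2} = Σᵢ t = (1)·(-4) + (1)·(-3) + (1)·(-2) + (1)·(-1) + (1)·(0) + (1)·(5) + (1)·(8) = 3.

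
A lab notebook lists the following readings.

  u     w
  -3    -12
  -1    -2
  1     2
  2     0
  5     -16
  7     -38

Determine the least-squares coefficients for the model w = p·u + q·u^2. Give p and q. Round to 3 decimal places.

p = 1.410, q = -0.961

Compute the Gram sums: Σu·u = 89, Σu·u^2 = 449, Σu^2·u^2 = 3125.
And Σu·w = -306, Σu^2·w = -2370.
So MᵀM·[p, q]ᵀ = Mᵀw: [[89, 449]; [449, 3125]]·[p, q]ᵀ = [-306, -2370]ᵀ.
Eliminating q: 3125·(row 1) − 449·(row 2) gives 76524·p = 3125·(-306) − 449·(-2370) = 107880, so p = 8990/6377.
Then q = ((-2370) − 449·(8990/6377))/3125 = -6128/6377.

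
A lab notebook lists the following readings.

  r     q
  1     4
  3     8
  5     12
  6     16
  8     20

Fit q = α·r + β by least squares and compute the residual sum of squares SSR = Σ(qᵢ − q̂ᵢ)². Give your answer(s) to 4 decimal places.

SSR = 1.6438

Entries of AᵀA: Σr·r = 135, Σr = 23, Σ1 = 5.
For Aᵀq: Σr·q = 344, Σq = 60.
Δ = 135·5 − 23² = 146.
α = (344·5 − 23·60)/146 = 170/73; β = (135·60 − 23·344)/146 = 94/73.
Residuals: 28/73, -20/73, -68/73, 54/73, 6/73; SSR = 120/73.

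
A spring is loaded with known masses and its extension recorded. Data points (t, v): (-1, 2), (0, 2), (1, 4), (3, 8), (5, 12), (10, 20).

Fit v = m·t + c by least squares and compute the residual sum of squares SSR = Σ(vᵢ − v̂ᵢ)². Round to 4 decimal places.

SSR = 2.0976

Forming XᵀX = [[136, 18]; [18, 6]] and Xᵀv = [286, 48]ᵀ gives XᵀX·[m, c]ᵀ = Xᵀv.
Determinant 136·6 − 18² = 492.
m = (286·6 − 18·48)/492 = 71/41; c = (136·48 − 18·286)/492 = 115/41.
Residuals: 38/41, -33/41, -22/41, 0, 22/41, -5/41; SSR = 86/41.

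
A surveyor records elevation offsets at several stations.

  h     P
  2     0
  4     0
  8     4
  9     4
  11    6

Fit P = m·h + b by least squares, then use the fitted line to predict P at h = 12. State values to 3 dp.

Setting ∂/∂m … = 0 gives: 286·m + 34·b = 134;  34·m + 5·b = 14.
det = 286·5 − 34² = 274.
m = (134·5 − 34·14)/274 = 97/137; b = (286·14 − 34·134)/274 = -276/137.
At h = 12: P̂ = (97/137)·(12) + (-276/137)·(1) = 888/137.

P̂ = 6.482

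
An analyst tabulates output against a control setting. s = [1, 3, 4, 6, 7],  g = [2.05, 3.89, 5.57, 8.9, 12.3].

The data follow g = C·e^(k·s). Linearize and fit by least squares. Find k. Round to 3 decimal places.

k = 0.293

Taking logs, ln g = k·s + ln C, so regress ln g on s.
XᵀX = [[111.0000, 21.0000]; [21.0000, 5]], rhs = [42.3461, 8.4893]ᵀ  (here Σs = 21.0000, Σ(s)² = 111.0000, Σln g = 8.4893, Σs·ln g = 42.3461).
Solving (det = 114.0000): k = 0.29347, ln C = 0.46529.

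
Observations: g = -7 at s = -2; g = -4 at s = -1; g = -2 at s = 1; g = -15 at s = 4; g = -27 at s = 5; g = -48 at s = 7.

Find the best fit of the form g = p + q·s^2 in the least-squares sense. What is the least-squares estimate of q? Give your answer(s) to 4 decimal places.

Compute the Gram sums: Σ1 = 6, Σs^2 = 96, Σs^2·s^2 = 3300.
For Xᵀg: Σg = -103, Σs^2·g = -3301.
So XᵀX·[p, q]ᵀ = Xᵀg: [[6, 96]; [96, 3300]]·[p, q]ᵀ = [-103, -3301]ᵀ.
det = 6·3300 − 96² = 10584.
p = ((-103)·3300 − 96·(-3301))/10584 = -213/98; q = (6·(-3301) − 96·(-103))/10584 = -551/588.

q = -0.9371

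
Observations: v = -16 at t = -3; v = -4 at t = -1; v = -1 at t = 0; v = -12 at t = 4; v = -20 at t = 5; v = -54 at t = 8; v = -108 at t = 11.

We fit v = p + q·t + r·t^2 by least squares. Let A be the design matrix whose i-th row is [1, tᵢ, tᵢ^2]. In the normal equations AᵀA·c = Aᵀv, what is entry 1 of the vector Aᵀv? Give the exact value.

Entry 1 ↔ basis 1, so (Aᵀv)_{1} = Σᵢ vᵢ = (1)·(-16) + (1)·(-4) + (1)·(-1) + (1)·(-12) + (1)·(-20) + (1)·(-54) + (1)·(-108) = -215.

-215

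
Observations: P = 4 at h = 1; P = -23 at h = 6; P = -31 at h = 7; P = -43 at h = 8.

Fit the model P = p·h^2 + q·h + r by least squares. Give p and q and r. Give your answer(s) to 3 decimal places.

Normal-equation sums: Σh^2·h^2 = 7794, Σh^2·h = 1072, Σh^2 = 150, Σh·h = 150, Σh = 22, Σ1 = 4.
And Σh^2·P = -5095, Σh·P = -695, ΣP = -93.
Solving the 3×3 system (Gaussian elimination) gives p = -1293/1892, q = -959/1892, r = 9773/1892.

p = -0.683, q = -0.507, r = 5.165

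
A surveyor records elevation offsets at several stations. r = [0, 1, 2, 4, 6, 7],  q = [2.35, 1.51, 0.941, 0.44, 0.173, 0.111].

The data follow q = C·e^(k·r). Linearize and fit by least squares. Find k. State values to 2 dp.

Linearized form: ln q = k·r + ln C. From the 6 transformed points,
Over the data: Σr = 20.0000, Σ(r)² = 106.0000, Σln q = -3.5680, Σr·ln q = -28.9078.
Normal system: [[106.0000, 20.0000]; [20.0000, 6]]·[k, ln C]ᵀ = [-28.9078, -3.5680]ᵀ.
Δ = 106.0000·6 − (20.0000)² = 236.0000; k = (-28.9078·6 − 20.0000·-3.5680)/236.0000 = -0.43257, ln C = (106.0000·-3.5680 − 20.0000·-28.9078)/236.0000 = 0.84726.

k = -0.43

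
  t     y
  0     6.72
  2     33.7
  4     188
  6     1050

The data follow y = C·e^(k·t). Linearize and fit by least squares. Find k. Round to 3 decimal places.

k = 0.844

Let Y = ln y. Fitting Y = k·t + ln C by least squares:
Σt = 12.0000, Σ(t)² = 56.0000, Σln y = 17.6156, Σt·ln y = 69.7200.
Equations: 56.0000·k + 12.0000·ln C = 69.7200;  12.0000·k + 4·ln C = 17.6156.
Slope k = (n·Σt·ln y − Σt·Σln y)/(n·Σ(t)² − (Σt)²) = (4·69.7200 − 12.0000·17.6156)/80.0000 = 0.84367; ln C = (Σln y − k·Σt)/n = 1.87290.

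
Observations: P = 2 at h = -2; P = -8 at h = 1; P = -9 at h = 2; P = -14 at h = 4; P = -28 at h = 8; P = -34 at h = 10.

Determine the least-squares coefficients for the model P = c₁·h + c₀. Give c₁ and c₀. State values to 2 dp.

From the data, Σh·h = 189, Σh = 23, Σ1 = 6.
Moment sums: Σh·P = -650, ΣP = -91.
So MᵀM·[c₁, c₀]ᵀ = MᵀP: [[189, 23]; [23, 6]]·[c₁, c₀]ᵀ = [-650, -91]ᵀ.
Δ = 189·6 − 23² = 605.
c₁ = ((-650)·6 − 23·(-91))/605 = -1807/605; c₀ = (189·(-91) − 23·(-650))/605 = -2249/605.

c₁ = -2.99, c₀ = -3.72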